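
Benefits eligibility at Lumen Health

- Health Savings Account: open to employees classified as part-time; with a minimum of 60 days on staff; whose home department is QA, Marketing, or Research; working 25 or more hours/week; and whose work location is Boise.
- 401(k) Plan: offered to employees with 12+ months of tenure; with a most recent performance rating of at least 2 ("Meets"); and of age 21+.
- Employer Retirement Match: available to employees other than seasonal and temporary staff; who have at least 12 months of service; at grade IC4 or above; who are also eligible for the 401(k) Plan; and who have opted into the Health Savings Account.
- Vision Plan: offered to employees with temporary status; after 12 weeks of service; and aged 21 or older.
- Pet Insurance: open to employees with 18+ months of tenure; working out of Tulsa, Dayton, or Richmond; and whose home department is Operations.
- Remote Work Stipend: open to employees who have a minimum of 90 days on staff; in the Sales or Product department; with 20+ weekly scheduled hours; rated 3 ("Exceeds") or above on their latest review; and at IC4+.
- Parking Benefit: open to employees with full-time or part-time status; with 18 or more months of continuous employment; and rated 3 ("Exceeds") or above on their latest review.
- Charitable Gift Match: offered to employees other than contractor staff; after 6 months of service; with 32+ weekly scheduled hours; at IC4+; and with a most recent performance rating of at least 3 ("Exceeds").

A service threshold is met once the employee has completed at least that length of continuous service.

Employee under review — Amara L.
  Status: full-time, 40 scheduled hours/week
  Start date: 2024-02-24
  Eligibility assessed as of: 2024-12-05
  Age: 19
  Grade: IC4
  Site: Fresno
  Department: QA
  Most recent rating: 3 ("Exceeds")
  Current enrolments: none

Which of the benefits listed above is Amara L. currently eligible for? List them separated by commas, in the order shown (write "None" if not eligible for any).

Service from 2024-02-24 to 2024-12-05: 285 days.
Health Savings Account — status full-time ✗ (requires part-time) → not eligible.
401(k) Plan — service 285 days < 12 months (≈360 days) ✗ → not eligible.
Employer Retirement Match — status full-time ✓ (not excluded); service 285 days < 12 months (≈360 days) ✗ → not eligible.
Vision Plan — status full-time ✗ (requires temporary) → not eligible.
Pet Insurance — service 285 days < 18 months (≈540 days) ✗ → not eligible.
Remote Work Stipend — service 285 days ≥ 90 days ✓; dept QA ✗ → not eligible.
Parking Benefit — status full-time ✓; service 285 days < 18 months (≈540 days) ✗ → not eligible.
Charitable Gift Match — status full-time ✓ (not excluded); service 285 days ≥ 6 months (≈180 days) ✓; 40 hrs/wk ≥ 32 ✓; grade IC4 ≥ IC4 ✓; rating 3 ≥ 3 ✓ → eligible.

Charitable Gift Match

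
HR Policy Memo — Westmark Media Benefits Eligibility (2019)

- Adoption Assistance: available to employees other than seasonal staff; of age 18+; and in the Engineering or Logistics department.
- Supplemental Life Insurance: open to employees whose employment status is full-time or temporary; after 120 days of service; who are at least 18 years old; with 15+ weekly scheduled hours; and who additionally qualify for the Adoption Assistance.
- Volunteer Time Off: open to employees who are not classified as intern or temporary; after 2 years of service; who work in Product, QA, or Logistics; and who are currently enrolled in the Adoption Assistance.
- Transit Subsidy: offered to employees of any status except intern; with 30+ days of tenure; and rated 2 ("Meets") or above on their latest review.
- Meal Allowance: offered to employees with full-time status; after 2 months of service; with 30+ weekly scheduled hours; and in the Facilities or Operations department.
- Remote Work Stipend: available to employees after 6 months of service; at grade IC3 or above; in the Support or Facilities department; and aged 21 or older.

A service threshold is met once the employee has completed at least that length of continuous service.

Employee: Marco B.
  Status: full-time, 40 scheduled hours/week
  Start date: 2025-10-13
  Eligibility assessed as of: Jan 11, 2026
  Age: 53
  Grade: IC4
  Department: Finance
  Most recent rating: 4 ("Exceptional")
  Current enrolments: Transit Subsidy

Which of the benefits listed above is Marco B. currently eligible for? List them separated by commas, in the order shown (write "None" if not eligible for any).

Service from 2025-10-13 to Jan 11, 2026: 90 days.
Adoption Assistance — status full-time ✓ (not excluded); age 53 ≥ 18 ✓; dept Finance ✗ → not eligible.
Supplemental Life Insurance — status full-time ✓; service 90 days < 120 days ✗ → not eligible.
Volunteer Time Off — status full-time ✓ (not excluded); service 90 days < 2 years (≈730 days) ✗ → not eligible.
Transit Subsidy — status full-time ✓ (not excluded); service 90 days ≥ 30 days ✓; rating 4 ≥ 2 ✓ → eligible.
Meal Allowance — status full-time ✓; service 90 days ≥ 2 months (≈60 days) ✓; 40 hrs/wk ≥ 30 ✓; dept Finance ✗ → not eligible.
Remote Work Stipend — service 90 days < 6 months (≈180 days) ✗ → not eligible.

Transit Subsidy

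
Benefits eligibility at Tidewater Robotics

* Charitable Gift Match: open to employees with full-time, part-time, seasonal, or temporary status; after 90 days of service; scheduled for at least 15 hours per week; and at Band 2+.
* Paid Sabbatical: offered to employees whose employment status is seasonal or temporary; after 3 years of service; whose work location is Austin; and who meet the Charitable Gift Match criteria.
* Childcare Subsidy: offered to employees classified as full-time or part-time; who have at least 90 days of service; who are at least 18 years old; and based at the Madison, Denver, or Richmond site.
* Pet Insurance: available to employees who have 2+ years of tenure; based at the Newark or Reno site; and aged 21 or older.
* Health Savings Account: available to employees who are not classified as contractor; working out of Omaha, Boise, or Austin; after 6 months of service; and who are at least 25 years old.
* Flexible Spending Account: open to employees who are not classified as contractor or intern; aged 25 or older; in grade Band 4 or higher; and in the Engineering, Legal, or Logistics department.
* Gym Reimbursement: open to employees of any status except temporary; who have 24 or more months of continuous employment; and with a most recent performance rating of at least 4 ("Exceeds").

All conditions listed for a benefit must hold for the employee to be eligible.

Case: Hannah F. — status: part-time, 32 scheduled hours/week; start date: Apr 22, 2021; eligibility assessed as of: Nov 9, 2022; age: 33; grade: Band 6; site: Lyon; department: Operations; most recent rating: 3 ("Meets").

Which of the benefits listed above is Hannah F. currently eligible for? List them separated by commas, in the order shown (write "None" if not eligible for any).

Service from Apr 22, 2021 to Nov 9, 2022: 566 days.
Charitable Gift Match — status part-time ✓; service 566 days ≥ 90 days ✓; 32 hrs/wk ≥ 15 ✓; grade Band 6 ≥ Band 2 ✓ → eligible.
Paid Sabbatical — status part-time ✗ (requires seasonal or temporary) → not eligible.
Childcare Subsidy — status part-time ✓; service 566 days ≥ 90 days ✓; age 33 ≥ 18 ✓; site Lyon ✗ (not Madison, Denver, or Richmond) → not eligible.
Pet Insurance — service 566 days < 2 years (≈730 days) ✗ → not eligible.
Health Savings Account — status part-time ✓ (not excluded); site Lyon ✗ (not Omaha, Boise, or Austin) → not eligible.
Flexible Spending Account — status part-time ✓ (not excluded); age 33 ≥ 25 ✓; grade Band 6 ≥ Band 4 ✓; dept Operations ✗ → not eligible.
Gym Reimbursement — status part-time ✓ (not excluded); service 566 days < 24 months (≈720 days) ✗ → not eligible.

Charitable Gift Match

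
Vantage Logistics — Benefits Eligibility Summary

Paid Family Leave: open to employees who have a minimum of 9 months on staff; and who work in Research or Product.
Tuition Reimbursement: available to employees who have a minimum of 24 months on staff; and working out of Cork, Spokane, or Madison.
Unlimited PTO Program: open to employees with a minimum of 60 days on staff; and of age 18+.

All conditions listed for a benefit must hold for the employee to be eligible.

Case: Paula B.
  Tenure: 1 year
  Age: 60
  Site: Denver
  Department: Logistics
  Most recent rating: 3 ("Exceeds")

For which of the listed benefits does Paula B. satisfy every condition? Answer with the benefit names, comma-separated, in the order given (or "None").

Paid Family Leave — service 1 year ≥ 9 months (≈270 days) ✓; dept Logistics ✗ → not eligible.
Tuition Reimbursement — service 1 year < 24 months (≈720 days) ✗ → not eligible.
Unlimited PTO Program — service 1 year ≥ 60 days ✓; age 60 ≥ 18 ✓ → eligible.

Unlimited PTO Program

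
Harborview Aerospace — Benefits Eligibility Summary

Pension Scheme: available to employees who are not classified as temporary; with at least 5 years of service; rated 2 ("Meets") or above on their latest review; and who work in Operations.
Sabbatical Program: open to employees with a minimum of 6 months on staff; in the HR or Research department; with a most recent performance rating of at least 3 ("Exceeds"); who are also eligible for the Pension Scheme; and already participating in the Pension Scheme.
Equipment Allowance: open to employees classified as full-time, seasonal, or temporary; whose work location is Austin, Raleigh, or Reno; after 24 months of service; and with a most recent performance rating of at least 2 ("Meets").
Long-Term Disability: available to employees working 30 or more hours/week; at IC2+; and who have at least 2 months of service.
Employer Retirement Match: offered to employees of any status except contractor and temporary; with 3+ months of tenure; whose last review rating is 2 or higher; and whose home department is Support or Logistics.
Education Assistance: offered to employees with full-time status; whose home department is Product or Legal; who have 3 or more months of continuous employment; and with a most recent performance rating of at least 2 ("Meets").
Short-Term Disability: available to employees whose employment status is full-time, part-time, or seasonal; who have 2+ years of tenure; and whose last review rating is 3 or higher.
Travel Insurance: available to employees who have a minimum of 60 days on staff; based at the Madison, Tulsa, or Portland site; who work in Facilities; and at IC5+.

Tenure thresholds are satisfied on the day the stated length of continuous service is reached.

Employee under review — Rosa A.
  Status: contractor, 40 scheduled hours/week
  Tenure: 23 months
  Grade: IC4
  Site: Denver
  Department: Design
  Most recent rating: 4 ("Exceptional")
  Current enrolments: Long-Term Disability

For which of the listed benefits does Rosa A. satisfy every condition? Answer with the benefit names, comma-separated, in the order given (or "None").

Long-Term Disability

Pension Scheme — status contractor ✓ (not excluded); service 23 months < 5 years (≈1825 days) ✗ → not eligible.
Sabbatical Program — service 23 months ≥ 6 months ✓; dept Design ✗ → not eligible.
Equipment Allowance — status contractor ✗ (requires full-time, seasonal, or temporary) → not eligible.
Long-Term Disability — 40 hrs/wk ≥ 30 ✓; grade IC4 ≥ IC2 ✓; service 23 months ≥ 2 months ✓ → eligible.
Employer Retirement Match — status contractor ✗ (excluded) → not eligible.
Education Assistance — status contractor ✗ (requires full-time) → not eligible.
Short-Term Disability — status contractor ✗ (requires full-time, part-time, or seasonal) → not eligible.
Travel Insurance — service 23 months ≥ 60 days ✓; site Denver ✗ (not Madison, Tulsa, or Portland) → not eligible.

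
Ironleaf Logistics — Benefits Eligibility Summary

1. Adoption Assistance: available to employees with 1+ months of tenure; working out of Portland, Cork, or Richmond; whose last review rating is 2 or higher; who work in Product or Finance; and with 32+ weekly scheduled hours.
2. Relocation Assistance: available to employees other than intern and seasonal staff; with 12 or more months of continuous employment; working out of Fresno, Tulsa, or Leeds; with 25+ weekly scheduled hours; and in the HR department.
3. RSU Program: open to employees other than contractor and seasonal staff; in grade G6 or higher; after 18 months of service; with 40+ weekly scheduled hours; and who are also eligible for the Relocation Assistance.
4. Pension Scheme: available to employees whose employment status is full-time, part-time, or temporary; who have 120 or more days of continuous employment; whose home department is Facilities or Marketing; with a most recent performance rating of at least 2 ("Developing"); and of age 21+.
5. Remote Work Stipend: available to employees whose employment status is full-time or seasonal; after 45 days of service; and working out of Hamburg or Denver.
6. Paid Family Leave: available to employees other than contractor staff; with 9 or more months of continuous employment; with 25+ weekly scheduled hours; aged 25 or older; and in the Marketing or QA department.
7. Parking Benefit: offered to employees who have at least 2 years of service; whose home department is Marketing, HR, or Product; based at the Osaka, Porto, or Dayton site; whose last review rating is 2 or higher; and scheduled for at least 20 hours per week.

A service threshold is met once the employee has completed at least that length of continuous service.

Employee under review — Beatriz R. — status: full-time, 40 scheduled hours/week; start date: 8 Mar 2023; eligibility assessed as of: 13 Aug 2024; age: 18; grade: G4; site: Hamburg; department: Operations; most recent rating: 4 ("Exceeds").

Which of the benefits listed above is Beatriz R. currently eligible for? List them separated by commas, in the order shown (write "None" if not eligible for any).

Remote Work Stipend

Service from 8 Mar 2023 to 13 Aug 2024: 524 days.
Adoption Assistance — service 524 days ≥ 1 month (≈30 days) ✓; site Hamburg ✗ (not Portland, Cork, or Richmond) → not eligible.
Relocation Assistance — status full-time ✓ (not excluded); service 524 days ≥ 12 months (≈360 days) ✓; site Hamburg ✗ (not Fresno, Tulsa, or Leeds) → not eligible.
RSU Program — status full-time ✓ (not excluded); grade G4 < G6 ✗ → not eligible.
Pension Scheme — status full-time ✓; service 524 days ≥ 120 days ✓; dept Operations ✗ → not eligible.
Remote Work Stipend — status full-time ✓; service 524 days ≥ 45 days ✓; site Hamburg ✓ → eligible.
Paid Family Leave — status full-time ✓ (not excluded); service 524 days ≥ 9 months (≈270 days) ✓; 40 hrs/wk ≥ 25 ✓; age 18 < 25 ✗ → not eligible.
Parking Benefit — service 524 days < 2 years (≈730 days) ✗ → not eligible.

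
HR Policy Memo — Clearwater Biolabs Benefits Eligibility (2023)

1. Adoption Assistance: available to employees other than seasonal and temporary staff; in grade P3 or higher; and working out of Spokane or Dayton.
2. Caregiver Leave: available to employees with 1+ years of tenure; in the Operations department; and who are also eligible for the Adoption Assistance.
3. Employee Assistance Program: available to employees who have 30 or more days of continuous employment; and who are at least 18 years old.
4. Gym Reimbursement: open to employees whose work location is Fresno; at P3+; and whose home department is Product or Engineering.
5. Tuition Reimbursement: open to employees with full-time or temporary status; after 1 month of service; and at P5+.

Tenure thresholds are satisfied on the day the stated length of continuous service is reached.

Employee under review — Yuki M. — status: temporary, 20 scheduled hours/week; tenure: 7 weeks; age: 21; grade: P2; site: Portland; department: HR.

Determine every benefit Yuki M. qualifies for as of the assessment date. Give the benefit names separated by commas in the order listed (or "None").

Employee Assistance Program

Adoption Assistance — status temporary ✗ (excluded) → not eligible.
Caregiver Leave — service 7 weeks < 1 year (≈365 days) ✗ → not eligible.
Employee Assistance Program — service 7 weeks ≥ 30 days ✓; age 21 ≥ 18 ✓ → eligible.
Gym Reimbursement — site Portland ✗ (not Fresno) → not eligible.
Tuition Reimbursement — status temporary ✓; service 7 weeks ≥ 1 month (≈30 days) ✓; grade P2 < P5 ✗ → not eligible.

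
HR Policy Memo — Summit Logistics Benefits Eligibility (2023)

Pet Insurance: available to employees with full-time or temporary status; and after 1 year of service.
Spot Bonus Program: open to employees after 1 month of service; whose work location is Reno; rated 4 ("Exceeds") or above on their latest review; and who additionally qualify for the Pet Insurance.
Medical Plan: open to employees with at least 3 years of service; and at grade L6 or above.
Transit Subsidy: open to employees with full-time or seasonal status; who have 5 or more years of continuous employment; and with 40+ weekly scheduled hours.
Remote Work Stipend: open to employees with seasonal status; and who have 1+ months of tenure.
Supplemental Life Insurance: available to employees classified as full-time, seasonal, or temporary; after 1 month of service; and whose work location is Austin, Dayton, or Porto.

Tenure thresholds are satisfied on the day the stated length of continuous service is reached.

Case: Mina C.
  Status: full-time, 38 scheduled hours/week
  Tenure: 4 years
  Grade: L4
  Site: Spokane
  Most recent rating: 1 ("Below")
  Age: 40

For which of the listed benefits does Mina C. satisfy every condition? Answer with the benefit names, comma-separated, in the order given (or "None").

Pet Insurance — status full-time ✓; service 4 years ≥ 1 year ✓ → eligible.
Spot Bonus Program — service 4 years ≥ 1 month (≈30 days) ✓; site Spokane ✗ (not Reno) → not eligible.
Medical Plan — service 4 years ≥ 3 years ✓; grade L4 < L6 ✗ → not eligible.
Transit Subsidy — status full-time ✓; service 4 years < 5 years ✗ → not eligible.
Remote Work Stipend — status full-time ✗ (requires seasonal) → not eligible.
Supplemental Life Insurance — status full-time ✓; service 4 years ≥ 1 month (≈30 days) ✓; site Spokane ✗ (not Austin, Dayton, or Porto) → not eligible.

Pet Insurance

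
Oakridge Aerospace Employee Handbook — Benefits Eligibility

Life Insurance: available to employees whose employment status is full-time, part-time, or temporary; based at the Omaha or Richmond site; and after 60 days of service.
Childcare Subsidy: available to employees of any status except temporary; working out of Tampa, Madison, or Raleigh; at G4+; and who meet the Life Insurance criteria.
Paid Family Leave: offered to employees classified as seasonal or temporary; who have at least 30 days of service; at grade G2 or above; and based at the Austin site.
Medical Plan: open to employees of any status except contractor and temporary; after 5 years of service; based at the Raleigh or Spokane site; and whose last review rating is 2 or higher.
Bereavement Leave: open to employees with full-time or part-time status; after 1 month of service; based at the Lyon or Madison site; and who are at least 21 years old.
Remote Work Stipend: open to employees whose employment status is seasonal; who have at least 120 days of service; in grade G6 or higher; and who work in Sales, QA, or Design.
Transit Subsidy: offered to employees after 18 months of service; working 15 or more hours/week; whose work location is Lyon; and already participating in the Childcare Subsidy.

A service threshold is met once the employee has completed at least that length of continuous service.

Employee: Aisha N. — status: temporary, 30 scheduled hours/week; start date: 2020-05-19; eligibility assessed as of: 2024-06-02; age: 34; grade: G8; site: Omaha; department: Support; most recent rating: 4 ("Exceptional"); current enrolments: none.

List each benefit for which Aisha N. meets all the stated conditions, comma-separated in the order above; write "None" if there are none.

Life Insurance

Service from 2020-05-19 to 2024-06-02: 1475 days.
Life Insurance — status temporary ✓; site Omaha ✓; service 1475 days ≥ 60 days ✓ → eligible.
Childcare Subsidy — status temporary ✗ (excluded) → not eligible.
Paid Family Leave — status temporary ✓; service 1475 days ≥ 30 days ✓; grade G8 ≥ G2 ✓; site Omaha ✗ (not Austin) → not eligible.
Medical Plan — status temporary ✗ (excluded) → not eligible.
Bereavement Leave — status temporary ✗ (requires full-time or part-time) → not eligible.
Remote Work Stipend — status temporary ✗ (requires seasonal) → not eligible.
Transit Subsidy — service 1475 days ≥ 18 months (≈540 days) ✓; 30 hrs/wk ≥ 15 ✓; site Omaha ✗ (not Lyon) → not eligible.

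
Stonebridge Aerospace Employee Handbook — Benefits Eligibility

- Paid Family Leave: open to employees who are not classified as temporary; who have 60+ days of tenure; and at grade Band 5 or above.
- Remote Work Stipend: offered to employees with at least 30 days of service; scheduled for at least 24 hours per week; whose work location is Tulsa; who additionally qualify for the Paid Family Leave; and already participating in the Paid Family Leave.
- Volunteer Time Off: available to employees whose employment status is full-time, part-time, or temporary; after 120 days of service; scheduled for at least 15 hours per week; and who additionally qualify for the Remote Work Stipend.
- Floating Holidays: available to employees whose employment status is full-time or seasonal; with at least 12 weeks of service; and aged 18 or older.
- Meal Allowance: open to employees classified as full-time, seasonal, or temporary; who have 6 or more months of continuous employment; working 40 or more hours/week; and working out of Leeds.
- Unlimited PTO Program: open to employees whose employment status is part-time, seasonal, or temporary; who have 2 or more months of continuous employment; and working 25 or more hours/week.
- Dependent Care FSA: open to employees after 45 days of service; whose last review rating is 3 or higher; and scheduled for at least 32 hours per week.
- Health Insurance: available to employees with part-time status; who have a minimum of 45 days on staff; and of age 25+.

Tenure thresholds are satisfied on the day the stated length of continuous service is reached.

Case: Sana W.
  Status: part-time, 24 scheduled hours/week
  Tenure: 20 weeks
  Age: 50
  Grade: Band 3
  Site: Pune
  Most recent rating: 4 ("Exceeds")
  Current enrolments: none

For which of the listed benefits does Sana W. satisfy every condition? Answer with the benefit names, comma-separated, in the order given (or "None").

Paid Family Leave — status part-time ✓ (not excluded); service 20 weeks ≥ 60 days ✓; grade Band 3 < Band 5 ✗ → not eligible.
Remote Work Stipend — service 20 weeks ≥ 30 days ✓; 24 hrs/wk ≥ 24 ✓; site Pune ✗ (not Tulsa) → not eligible.
Volunteer Time Off — status part-time ✓; service 20 weeks ≥ 120 days ✓; 24 hrs/wk ≥ 15 ✓; not eligible for Remote Work Stipend ✗ → not eligible.
Floating Holidays — status part-time ✗ (requires full-time or seasonal) → not eligible.
Meal Allowance — status part-time ✗ (requires full-time, seasonal, or temporary) → not eligible.
Unlimited PTO Program — status part-time ✓; service 20 weeks ≥ 2 months (≈60 days) ✓; 24 hrs/wk < 25 ✗ → not eligible.
Dependent Care FSA — service 20 weeks ≥ 45 days ✓; rating 4 ≥ 3 ✓; 24 hrs/wk < 32 ✗ → not eligible.
Health Insurance — status part-time ✓; service 20 weeks ≥ 45 days ✓; age 50 ≥ 25 ✓ → eligible.

Health Insurance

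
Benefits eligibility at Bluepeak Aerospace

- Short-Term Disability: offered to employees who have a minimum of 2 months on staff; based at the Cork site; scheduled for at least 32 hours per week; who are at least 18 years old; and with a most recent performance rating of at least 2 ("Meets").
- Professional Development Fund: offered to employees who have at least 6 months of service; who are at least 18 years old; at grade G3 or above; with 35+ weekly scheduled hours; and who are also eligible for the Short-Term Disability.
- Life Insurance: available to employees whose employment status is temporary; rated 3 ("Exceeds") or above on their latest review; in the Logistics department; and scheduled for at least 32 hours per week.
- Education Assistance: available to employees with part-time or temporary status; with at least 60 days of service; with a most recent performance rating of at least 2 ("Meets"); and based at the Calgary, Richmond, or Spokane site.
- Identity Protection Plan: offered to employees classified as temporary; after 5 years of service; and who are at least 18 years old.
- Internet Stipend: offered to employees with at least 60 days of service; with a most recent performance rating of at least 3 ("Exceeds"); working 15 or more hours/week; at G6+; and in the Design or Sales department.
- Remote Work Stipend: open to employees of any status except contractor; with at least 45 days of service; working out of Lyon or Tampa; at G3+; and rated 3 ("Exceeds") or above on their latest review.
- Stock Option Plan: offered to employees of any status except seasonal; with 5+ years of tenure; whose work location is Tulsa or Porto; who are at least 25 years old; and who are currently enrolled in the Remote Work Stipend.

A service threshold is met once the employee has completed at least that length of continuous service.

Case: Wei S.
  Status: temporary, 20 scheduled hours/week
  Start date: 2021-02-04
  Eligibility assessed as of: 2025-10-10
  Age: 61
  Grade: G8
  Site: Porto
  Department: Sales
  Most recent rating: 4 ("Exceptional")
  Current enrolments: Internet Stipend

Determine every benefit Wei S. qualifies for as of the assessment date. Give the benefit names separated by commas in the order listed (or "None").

Internet Stipend

Service from 2021-02-04 to 2025-10-10: 1709 days.
Short-Term Disability — service 1709 days ≥ 2 months (≈60 days) ✓; site Porto ✗ (not Cork) → not eligible.
Professional Development Fund — service 1709 days ≥ 6 months (≈180 days) ✓; age 61 ≥ 18 ✓; grade G8 ≥ G3 ✓; 20 hrs/wk < 35 ✗ → not eligible.
Life Insurance — status temporary ✓; rating 4 ≥ 3 ✓; dept Sales ✗ → not eligible.
Education Assistance — status temporary ✓; service 1709 days ≥ 60 days ✓; rating 4 ≥ 2 ✓; site Porto ✗ (not Calgary, Richmond, or Spokane) → not eligible.
Identity Protection Plan — status temporary ✓; service 1709 days < 5 years (≈1825 days) ✗ → not eligible.
Internet Stipend — service 1709 days ≥ 60 days ✓; rating 4 ≥ 3 ✓; 20 hrs/wk ≥ 15 ✓; grade G8 ≥ G6 ✓; dept Sales ✓ → eligible.
Remote Work Stipend — status temporary ✓ (not excluded); service 1709 days ≥ 45 days ✓; site Porto ✗ (not Lyon or Tampa) → not eligible.
Stock Option Plan — status temporary ✓ (not excluded); service 1709 days < 5 years (≈1825 days) ✗ → not eligible.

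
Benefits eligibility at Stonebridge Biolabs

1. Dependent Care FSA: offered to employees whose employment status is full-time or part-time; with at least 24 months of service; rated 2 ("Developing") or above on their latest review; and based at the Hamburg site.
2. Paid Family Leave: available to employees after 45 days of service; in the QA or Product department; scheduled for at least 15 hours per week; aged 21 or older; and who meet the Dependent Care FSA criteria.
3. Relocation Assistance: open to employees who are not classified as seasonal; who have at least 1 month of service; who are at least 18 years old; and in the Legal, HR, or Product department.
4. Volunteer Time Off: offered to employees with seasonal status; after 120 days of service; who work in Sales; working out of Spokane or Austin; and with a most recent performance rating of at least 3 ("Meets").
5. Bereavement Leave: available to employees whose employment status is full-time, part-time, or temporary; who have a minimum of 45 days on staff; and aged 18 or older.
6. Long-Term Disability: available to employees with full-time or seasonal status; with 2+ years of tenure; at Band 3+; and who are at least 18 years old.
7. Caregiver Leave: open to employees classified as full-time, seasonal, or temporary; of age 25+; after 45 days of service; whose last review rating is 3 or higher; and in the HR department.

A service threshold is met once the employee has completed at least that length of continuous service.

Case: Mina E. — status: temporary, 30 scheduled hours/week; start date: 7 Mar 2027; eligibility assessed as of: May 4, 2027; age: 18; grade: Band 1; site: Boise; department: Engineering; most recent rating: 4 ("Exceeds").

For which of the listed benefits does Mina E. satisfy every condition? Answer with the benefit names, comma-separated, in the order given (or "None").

Bereavement Leave

Service from 7 Mar 2027 to May 4, 2027: 58 days.
Dependent Care FSA — status temporary ✗ (requires full-time or part-time) → not eligible.
Paid Family Leave — service 58 days ≥ 45 days ✓; dept Engineering ✗ → not eligible.
Relocation Assistance — status temporary ✓ (not excluded); service 58 days ≥ 1 month (≈30 days) ✓; age 18 ≥ 18 ✓; dept Engineering ✗ → not eligible.
Volunteer Time Off — status temporary ✗ (requires seasonal) → not eligible.
Bereavement Leave — status temporary ✓; service 58 days ≥ 45 days ✓; age 18 ≥ 18 ✓ → eligible.
Long-Term Disability — status temporary ✗ (requires full-time or seasonal) → not eligible.
Caregiver Leave — status temporary ✓; age 18 < 25 ✗ → not eligible.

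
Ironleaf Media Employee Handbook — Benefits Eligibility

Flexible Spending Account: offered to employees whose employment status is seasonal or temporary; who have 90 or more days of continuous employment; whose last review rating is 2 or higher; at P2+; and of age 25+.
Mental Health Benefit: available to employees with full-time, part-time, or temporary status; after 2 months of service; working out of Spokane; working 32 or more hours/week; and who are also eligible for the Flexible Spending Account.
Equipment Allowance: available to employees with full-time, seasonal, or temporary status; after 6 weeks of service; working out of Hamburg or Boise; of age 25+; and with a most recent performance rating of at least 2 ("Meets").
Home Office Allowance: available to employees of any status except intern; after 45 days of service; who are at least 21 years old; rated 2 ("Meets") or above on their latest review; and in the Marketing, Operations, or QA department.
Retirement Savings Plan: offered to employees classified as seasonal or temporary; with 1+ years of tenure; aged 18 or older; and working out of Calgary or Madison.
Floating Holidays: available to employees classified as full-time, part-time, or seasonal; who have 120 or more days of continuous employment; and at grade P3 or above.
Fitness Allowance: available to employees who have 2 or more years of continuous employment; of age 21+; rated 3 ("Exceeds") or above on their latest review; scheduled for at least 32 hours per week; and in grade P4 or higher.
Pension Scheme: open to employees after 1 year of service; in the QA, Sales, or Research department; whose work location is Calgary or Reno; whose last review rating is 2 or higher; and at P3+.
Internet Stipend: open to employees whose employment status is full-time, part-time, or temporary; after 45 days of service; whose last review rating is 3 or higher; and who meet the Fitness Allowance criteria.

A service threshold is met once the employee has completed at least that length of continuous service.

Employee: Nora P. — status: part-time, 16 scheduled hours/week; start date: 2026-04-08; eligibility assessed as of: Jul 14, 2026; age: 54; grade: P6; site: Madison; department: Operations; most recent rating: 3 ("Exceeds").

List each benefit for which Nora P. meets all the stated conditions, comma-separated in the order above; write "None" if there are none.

Home Office Allowance

Service from 2026-04-08 to Jul 14, 2026: 97 days.
Flexible Spending Account — status part-time ✗ (requires seasonal or temporary) → not eligible.
Mental Health Benefit — status part-time ✓; service 97 days ≥ 2 months (≈60 days) ✓; site Madison ✗ (not Spokane) → not eligible.
Equipment Allowance — status part-time ✗ (requires full-time, seasonal, or temporary) → not eligible.
Home Office Allowance — status part-time ✓ (not excluded); service 97 days ≥ 45 days ✓; age 54 ≥ 21 ✓; rating 3 ≥ 2 ✓; dept Operations ✓ → eligible.
Retirement Savings Plan — status part-time ✗ (requires seasonal or temporary) → not eligible.
Floating Holidays — status part-time ✓; service 97 days < 120 days ✗ → not eligible.
Fitness Allowance — service 97 days < 2 years (≈730 days) ✗ → not eligible.
Pension Scheme — service 97 days < 1 year (≈365 days) ✗ → not eligible.
Internet Stipend — status part-time ✓; service 97 days ≥ 45 days ✓; rating 3 ≥ 3 ✓; not eligible for Fitness Allowance ✗ → not eligible.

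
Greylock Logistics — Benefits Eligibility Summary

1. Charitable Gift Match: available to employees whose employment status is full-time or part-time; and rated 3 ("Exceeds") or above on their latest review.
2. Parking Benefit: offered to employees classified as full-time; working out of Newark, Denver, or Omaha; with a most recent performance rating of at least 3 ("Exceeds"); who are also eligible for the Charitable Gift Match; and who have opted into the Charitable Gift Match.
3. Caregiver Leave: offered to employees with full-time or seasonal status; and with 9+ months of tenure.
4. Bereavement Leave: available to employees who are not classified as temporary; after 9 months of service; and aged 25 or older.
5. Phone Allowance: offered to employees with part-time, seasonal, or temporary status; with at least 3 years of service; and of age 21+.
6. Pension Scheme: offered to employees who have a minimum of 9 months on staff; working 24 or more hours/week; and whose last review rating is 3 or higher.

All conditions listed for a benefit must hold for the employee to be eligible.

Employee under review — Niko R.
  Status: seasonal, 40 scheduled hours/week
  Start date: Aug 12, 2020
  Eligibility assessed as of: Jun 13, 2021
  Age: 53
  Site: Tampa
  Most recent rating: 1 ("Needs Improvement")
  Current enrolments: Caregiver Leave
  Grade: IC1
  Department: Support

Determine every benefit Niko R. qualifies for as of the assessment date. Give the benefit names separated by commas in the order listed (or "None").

Caregiver Leave, Bereavement Leave

Service from Aug 12, 2020 to Jun 13, 2021: 305 days.
Charitable Gift Match — status seasonal ✗ (requires full-time or part-time) → not eligible.
Parking Benefit — status seasonal ✗ (requires full-time) → not eligible.
Caregiver Leave — status seasonal ✓; service 305 days ≥ 9 months (≈270 days) ✓ → eligible.
Bereavement Leave — status seasonal ✓ (not excluded); service 305 days ≥ 9 months (≈270 days) ✓; age 53 ≥ 25 ✓ → eligible.
Phone Allowance — status seasonal ✓; service 305 days < 3 years (≈1095 days) ✗ → not eligible.
Pension Scheme — service 305 days ≥ 9 months (≈270 days) ✓; 40 hrs/wk ≥ 24 ✓; rating 1 < 3 ✗ → not eligible.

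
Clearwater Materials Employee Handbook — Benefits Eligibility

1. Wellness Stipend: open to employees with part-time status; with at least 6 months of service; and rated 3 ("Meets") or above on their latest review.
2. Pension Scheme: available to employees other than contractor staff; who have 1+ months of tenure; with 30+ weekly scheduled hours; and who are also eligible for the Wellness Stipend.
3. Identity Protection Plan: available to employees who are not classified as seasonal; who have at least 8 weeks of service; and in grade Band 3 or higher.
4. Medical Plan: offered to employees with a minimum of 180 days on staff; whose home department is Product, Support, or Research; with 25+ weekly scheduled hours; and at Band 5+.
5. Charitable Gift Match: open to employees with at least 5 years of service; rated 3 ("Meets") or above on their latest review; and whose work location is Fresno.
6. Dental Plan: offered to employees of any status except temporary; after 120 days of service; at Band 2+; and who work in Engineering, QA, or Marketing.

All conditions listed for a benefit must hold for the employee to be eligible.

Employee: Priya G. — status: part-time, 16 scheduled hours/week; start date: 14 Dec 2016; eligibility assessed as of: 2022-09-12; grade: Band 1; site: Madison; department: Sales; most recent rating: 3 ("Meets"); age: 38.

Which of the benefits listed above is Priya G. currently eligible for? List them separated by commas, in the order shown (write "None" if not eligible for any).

Service from 14 Dec 2016 to 2022-09-12: 2098 days.
Wellness Stipend — status part-time ✓; service 2098 days ≥ 6 months (≈180 days) ✓; rating 3 ≥ 3 ✓ → eligible.
Pension Scheme — status part-time ✓ (not excluded); service 2098 days ≥ 1 month (≈30 days) ✓; 16 hrs/wk < 30 ✗ → not eligible.
Identity Protection Plan — status part-time ✓ (not excluded); service 2098 days ≥ 8 weeks (≈56 days) ✓; grade Band 1 < Band 3 ✗ → not eligible.
Medical Plan — service 2098 days ≥ 180 days ✓; dept Sales ✗ → not eligible.
Charitable Gift Match — service 2098 days ≥ 5 years (≈1825 days) ✓; rating 3 ≥ 3 ✓; site Madison ✗ (not Fresno) → not eligible.
Dental Plan — status part-time ✓ (not excluded); service 2098 days ≥ 120 days ✓; grade Band 1 < Band 2 ✗ → not eligible.

Wellness Stipend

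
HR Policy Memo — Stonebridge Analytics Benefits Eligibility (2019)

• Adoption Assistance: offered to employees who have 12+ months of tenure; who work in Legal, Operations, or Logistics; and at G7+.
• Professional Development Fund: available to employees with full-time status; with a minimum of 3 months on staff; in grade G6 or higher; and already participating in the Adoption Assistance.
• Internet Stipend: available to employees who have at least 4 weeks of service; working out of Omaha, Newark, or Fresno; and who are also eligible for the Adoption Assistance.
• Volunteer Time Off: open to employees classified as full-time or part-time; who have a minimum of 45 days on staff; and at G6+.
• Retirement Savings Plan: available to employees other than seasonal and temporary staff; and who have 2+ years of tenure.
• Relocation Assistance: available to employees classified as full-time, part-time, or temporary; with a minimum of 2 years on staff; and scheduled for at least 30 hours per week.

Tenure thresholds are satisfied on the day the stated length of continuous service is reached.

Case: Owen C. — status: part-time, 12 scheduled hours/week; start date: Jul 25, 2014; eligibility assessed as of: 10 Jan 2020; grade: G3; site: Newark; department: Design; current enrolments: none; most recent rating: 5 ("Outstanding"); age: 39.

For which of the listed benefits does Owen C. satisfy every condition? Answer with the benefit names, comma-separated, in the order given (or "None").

Service from Jul 25, 2014 to 10 Jan 2020: 1995 days.
Adoption Assistance — service 1995 days ≥ 12 months (≈360 days) ✓; dept Design ✗ → not eligible.
Professional Development Fund — status part-time ✗ (requires full-time) → not eligible.
Internet Stipend — service 1995 days ≥ 4 weeks (≈28 days) ✓; site Newark ✓; not eligible for Adoption Assistance ✗ → not eligible.
Volunteer Time Off — status part-time ✓; service 1995 days ≥ 45 days ✓; grade G3 < G6 ✗ → not eligible.
Retirement Savings Plan — status part-time ✓ (not excluded); service 1995 days ≥ 2 years (≈730 days) ✓ → eligible.
Relocation Assistance — status part-time ✓; service 1995 days ≥ 2 years (≈730 days) ✓; 12 hrs/wk < 30 ✗ → not eligible.

Retirement Savings Plan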